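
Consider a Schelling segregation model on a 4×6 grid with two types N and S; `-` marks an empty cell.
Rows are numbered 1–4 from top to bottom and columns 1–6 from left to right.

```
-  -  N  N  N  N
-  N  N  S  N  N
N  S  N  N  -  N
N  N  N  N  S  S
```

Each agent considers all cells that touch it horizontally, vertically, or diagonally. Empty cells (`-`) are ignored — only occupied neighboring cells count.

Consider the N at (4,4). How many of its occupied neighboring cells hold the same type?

Occupied neighbors of (4,4): (3,3)=N, (3,4)=N, (4,3)=N, (4,5)=S.
Same type (N): 3 of 4.

3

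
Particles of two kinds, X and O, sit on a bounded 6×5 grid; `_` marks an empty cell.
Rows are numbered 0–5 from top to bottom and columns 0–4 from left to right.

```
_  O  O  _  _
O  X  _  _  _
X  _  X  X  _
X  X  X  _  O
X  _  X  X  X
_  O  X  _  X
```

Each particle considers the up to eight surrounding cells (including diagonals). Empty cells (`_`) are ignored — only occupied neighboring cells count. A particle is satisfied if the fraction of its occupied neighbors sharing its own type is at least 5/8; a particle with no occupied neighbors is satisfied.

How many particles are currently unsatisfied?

5

Row 0: (0,1)O 2/3 ok · (0,2)O 1/2 unhappy
Row 1: (1,0)O 1/3 unhappy · (1,1)X 2/5 unhappy
Row 2: (2,0)X 3/4 ok · (2,2)X 4/4 ok · (2,3)X 2/3 ok
Row 3: (3,0)X 3/3 ok · (3,1)X 6/6 ok · (3,2)X 5/5 ok · (3,4)O 0/3 unhappy
Row 4: (4,0)X 2/3 ok · (4,2)X 4/5 ok · (4,3)X 5/6 ok · (4,4)X 2/3 ok
Row 5: (5,1)O 0/3 unhappy · (5,2)X 2/3 ok · (5,4)X 2/2 ok
Unsatisfied: (0,2), (1,0), (1,1), (3,4), (5,1) — 5 in total.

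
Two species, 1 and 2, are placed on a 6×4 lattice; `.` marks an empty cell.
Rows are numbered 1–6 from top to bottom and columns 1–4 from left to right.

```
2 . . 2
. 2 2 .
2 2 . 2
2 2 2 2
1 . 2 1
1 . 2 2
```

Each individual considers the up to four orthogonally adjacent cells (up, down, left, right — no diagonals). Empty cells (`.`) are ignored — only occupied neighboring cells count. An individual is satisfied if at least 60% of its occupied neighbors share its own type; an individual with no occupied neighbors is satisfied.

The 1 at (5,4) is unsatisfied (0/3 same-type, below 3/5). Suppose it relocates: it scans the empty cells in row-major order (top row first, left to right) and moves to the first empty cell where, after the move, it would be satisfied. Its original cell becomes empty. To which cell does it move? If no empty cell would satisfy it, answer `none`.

Vacating (5,4). Empty cells in order:
  (1,2): 0/2 same-type → still unsatisfied.
  (1,3): 0/2 same-type → still unsatisfied.
  (2,1): 0/3 same-type → still unsatisfied.
  (2,4): 0/3 same-type → still unsatisfied.
  (3,3): 0/4 same-type → still unsatisfied.
  (5,2): 1/3 same-type → still unsatisfied.
  (6,2): 1/2 same-type → still unsatisfied.

none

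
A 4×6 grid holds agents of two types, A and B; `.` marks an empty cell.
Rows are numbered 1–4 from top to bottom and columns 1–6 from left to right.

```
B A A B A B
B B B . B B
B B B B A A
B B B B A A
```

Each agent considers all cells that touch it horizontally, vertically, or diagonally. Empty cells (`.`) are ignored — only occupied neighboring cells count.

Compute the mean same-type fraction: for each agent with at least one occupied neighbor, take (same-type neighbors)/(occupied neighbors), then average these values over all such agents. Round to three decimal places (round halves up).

0.672

(1,1)B 2/3
(1,2)A 1/5
(1,3)A 1/4
(1,4)B 2/4
(1,5)A 0/4
(1,6)B 2/3
(2,1)B 4/5
(2,2)B 6/8
(2,3)B 5/7
(2,5)B 4/7
(2,6)B 2/5
(3,1)B 5/5
(3,2)B 8/8
(3,3)B 7/7
(3,4)B 5/7
(3,5)A 3/7
(3,6)A 3/5
(4,1)B 3/3
(4,2)B 5/5
(4,3)B 5/5
(4,4)B 3/5
(4,5)A 3/5
(4,6)A 3/3
Sum over 23 agents: 2/3 + 1/5 + 1/4 + 2/4 + 0/4 + 2/3 + 4/5 + 6/8 + 5/7 + 4/7 + 2/5 + 5/5 + 8/8 + 7/7 + 5/7 + 3/7 + 3/5 + 3/3 + 5/5 + 5/5 + 3/5 + 3/5 + 3/3 = 3247/210; mean = 3247/210 ÷ 23 = 3247/4830 = 0.672256… → 0.672.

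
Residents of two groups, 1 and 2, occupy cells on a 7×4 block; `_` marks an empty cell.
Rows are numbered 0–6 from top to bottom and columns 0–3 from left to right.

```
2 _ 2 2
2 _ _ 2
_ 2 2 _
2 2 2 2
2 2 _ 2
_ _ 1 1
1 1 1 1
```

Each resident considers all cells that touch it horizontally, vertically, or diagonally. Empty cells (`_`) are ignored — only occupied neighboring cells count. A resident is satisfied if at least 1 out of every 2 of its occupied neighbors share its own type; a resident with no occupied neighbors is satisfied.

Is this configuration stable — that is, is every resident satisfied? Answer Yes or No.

Yes

Row 0: (0,0)2 1/1 satisfied · (0,2)2 2/2 satisfied · (0,3)2 2/2 satisfied
Row 1: (1,0)2 2/2 satisfied · (1,3)2 3/3 satisfied
Row 2: (2,1)2 5/5 satisfied · (2,2)2 5/5 satisfied
Row 3: (3,0)2 4/4 satisfied · (3,1)2 6/6 satisfied · (3,2)2 6/6 satisfied · (3,3)2 3/3 satisfied
Row 4: (4,0)2 3/3 satisfied · (4,1)2 4/5 satisfied · (4,3)2 2/4 satisfied
Row 5: (5,2)1 4/6 satisfied · (5,3)1 3/4 satisfied
Row 6: (6,0)1 1/1 satisfied · (6,1)1 3/3 satisfied · (6,2)1 4/4 satisfied · (6,3)1 3/3 satisfied
All meet the threshold, so the configuration is stable.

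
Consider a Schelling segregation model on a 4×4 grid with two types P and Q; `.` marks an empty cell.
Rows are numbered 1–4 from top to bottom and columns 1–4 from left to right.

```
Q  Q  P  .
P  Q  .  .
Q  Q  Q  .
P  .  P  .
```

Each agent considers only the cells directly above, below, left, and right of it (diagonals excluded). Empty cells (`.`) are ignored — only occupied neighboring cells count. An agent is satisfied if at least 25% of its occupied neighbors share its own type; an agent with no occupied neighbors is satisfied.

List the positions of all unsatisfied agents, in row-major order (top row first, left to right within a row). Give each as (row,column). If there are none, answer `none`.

Row 1: (1,1)Q 1/2 ✓ · (1,2)Q 2/3 ✓ · (1,3)P 0/1 ✗
Row 2: (2,1)P 0/3 ✗ · (2,2)Q 2/3 ✓
Row 3: (3,1)Q 1/3 ✓ · (3,2)Q 3/3 ✓ · (3,3)Q 1/2 ✓
Row 4: (4,1)P 0/1 ✗ · (4,3)P 0/1 ✗

(1,3), (2,1), (4,1), (4,3)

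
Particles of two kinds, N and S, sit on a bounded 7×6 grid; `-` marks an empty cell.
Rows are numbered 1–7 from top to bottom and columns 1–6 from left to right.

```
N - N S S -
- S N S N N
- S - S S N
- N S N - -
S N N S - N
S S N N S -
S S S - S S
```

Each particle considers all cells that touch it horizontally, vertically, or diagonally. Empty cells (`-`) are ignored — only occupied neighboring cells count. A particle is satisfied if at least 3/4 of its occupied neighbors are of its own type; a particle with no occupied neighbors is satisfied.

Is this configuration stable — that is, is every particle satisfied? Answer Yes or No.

No

(1,1)N 0/1 not
(1,3)N 1/4 not
(1,4)S 2/5 not
(1,5)S 2/4 not
(2,2)S 1/4 not
(2,3)N 1/6 not
(2,4)S 4/7 not
(2,5)N 2/7 not
(2,6)N 2/4 not
(3,2)S 2/4 not
(3,4)S 3/6 not
(3,5)S 2/6 not
(3,6)N 2/3 not
(4,2)N 2/5 not
(4,3)S 3/7 not
(4,4)N 1/5 not
(5,1)S 2/4 not
(5,2)N 3/7 not
(5,3)N 5/8 not
(5,4)S 2/6 not
(5,6)N 0/1 not
(6,1)S 4/5 satisfied
(6,2)S 5/8 not
(6,3)N 3/7 not
(6,4)N 2/6 not
(6,5)S 3/5 not
(7,1)S 3/3 satisfied
(7,2)S 4/5 satisfied
(7,3)S 2/4 not
(7,5)S 2/3 not
(7,6)S 2/2 satisfied
For instance (1,1) has only 0/1 same-type neighbors, below 3/4.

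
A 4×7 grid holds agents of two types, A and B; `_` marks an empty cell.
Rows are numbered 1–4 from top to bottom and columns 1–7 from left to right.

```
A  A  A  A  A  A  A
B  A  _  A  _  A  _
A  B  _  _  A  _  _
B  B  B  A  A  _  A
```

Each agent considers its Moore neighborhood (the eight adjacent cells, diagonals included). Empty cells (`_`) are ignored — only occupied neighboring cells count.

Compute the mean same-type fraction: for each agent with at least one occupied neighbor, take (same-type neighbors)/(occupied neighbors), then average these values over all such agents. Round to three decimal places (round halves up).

(1,1)A 2/3
(1,2)A 3/4
(1,3)A 4/4
(1,4)A 3/3
(1,5)A 4/4
(1,6)A 3/3
(1,7)A 2/2
(2,1)B 1/5
(2,2)A 4/6
(2,4)A 4/4
(2,6)A 4/4
(3,1)A 1/5
(3,2)B 4/6
(3,5)A 4/4
(4,1)B 2/3
(4,2)B 3/4
(4,3)B 2/3
(4,4)A 2/3
(4,5)A 2/2
(4,7)A — no occupied neighbors
Sum over 19 agents: 2/3 + 3/4 + 4/4 + 3/3 + 4/4 + 3/3 + 2/2 + 1/5 + 4/6 + 4/4 + 4/4 + 1/5 + 4/6 + 4/4 + 2/3 + 3/4 + 2/3 + 2/3 + 2/2 = 149/10; mean = 149/10 ÷ 19 = 149/190 = 0.784210… → 0.784.

0.784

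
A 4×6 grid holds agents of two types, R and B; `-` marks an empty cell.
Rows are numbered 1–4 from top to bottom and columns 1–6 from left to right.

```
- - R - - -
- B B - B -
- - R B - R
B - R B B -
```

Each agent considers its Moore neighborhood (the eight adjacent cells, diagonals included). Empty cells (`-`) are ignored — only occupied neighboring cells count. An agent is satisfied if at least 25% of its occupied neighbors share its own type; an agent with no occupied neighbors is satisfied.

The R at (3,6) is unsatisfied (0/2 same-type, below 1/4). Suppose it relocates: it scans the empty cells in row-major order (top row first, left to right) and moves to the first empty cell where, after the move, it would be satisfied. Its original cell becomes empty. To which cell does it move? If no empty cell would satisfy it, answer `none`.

(1,2)

Vacating (3,6). Empty cells in order:
  (1,1): 0/1 same-type → still unsatisfied.
  (1,2): 1/3 same-type → satisfied — stop here.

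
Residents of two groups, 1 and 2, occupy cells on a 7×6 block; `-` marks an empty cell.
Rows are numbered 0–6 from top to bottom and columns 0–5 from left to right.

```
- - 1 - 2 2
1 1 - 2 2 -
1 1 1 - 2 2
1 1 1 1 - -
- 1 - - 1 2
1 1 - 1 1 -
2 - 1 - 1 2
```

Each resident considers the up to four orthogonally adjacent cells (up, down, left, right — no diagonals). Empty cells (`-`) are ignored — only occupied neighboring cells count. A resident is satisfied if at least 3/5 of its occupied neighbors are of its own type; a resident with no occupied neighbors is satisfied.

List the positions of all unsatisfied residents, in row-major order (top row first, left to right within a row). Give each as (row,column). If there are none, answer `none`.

(4,4), (4,5), (5,0), (6,0), (6,4), (6,5)

(0,2)1 0/0 satisfied
(0,4)2 2/2 satisfied
(0,5)2 1/1 satisfied
(1,0)1 2/2 satisfied
(1,1)1 2/2 satisfied
(1,3)2 1/1 satisfied
(1,4)2 3/3 satisfied
(2,0)1 3/3 satisfied
(2,1)1 4/4 satisfied
(2,2)1 2/2 satisfied
(2,4)2 2/2 satisfied
(2,5)2 1/1 satisfied
(3,0)1 2/2 satisfied
(3,1)1 4/4 satisfied
(3,2)1 3/3 satisfied
(3,3)1 1/1 satisfied
(4,1)1 2/2 satisfied
(4,4)1 1/2 not
(4,5)2 0/1 not
(5,0)1 1/2 not
(5,1)1 2/2 satisfied
(5,3)1 1/1 satisfied
(5,4)1 3/3 satisfied
(6,0)2 0/1 not
(6,2)1 0/0 satisfied
(6,4)1 1/2 not
(6,5)2 0/1 not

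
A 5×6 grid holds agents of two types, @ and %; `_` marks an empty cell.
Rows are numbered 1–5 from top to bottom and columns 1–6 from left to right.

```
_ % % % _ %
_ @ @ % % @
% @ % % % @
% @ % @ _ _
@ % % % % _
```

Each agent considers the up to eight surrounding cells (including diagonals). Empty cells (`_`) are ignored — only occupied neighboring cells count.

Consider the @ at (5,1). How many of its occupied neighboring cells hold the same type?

Occupied neighbors of (5,1): (4,1)=%, (4,2)=@, (5,2)=%.
Same type (@): 1 of 3.

1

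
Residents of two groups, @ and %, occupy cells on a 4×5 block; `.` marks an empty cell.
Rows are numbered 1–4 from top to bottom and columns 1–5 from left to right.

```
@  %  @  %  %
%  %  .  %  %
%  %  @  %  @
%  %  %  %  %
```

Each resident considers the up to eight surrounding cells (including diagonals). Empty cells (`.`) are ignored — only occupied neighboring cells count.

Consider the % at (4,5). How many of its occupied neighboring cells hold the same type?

Occupied neighbors of (4,5): (3,4)=%, (3,5)=@, (4,4)=%.
Same type (%): 2 of 3.

2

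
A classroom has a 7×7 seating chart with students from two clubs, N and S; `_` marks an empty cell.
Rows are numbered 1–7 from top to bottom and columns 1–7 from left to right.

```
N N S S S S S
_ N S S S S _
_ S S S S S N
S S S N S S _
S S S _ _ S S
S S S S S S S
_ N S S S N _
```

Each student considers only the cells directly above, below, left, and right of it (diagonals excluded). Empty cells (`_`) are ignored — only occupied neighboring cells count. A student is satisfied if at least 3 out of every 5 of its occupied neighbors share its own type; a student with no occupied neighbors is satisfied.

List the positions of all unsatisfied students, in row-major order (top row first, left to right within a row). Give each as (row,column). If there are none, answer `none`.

(1,1)N 1/1 ok
(1,2)N 2/3 ok
(1,3)S 2/3 ok
(1,4)S 3/3 ok
(1,5)S 3/3 ok
(1,6)S 3/3 ok
(1,7)S 1/1 ok
(2,2)N 1/3 unhappy
(2,3)S 3/4 ok
(2,4)S 4/4 ok
(2,5)S 4/4 ok
(2,6)S 3/3 ok
(3,2)S 2/3 ok
(3,3)S 4/4 ok
(3,4)S 3/4 ok
(3,5)S 4/4 ok
(3,6)S 3/4 ok
(3,7)N 0/1 unhappy
(4,1)S 2/2 ok
(4,2)S 4/4 ok
(4,3)S 3/4 ok
(4,4)N 0/3 unhappy
(4,5)S 2/3 ok
(4,6)S 3/3 ok
(5,1)S 3/3 ok
(5,2)S 4/4 ok
(5,3)S 3/3 ok
(5,6)S 3/3 ok
(5,7)S 2/2 ok
(6,1)S 2/2 ok
(6,2)S 3/4 ok
(6,3)S 4/4 ok
(6,4)S 3/3 ok
(6,5)S 3/3 ok
(6,6)S 3/4 ok
(6,7)S 2/2 ok
(7,2)N 0/2 unhappy
(7,3)S 2/3 ok
(7,4)S 3/3 ok
(7,5)S 2/3 ok
(7,6)N 0/2 unhappy

(2,2), (3,7), (4,4), (7,2), (7,6)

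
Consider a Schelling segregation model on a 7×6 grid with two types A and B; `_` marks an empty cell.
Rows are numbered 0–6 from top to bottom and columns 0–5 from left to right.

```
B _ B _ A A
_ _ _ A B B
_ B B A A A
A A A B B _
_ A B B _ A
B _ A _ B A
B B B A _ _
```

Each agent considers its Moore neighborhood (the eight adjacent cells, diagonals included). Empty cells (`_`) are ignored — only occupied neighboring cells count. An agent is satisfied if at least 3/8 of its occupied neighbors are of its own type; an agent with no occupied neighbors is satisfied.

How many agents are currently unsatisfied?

Row 0: (0,0)B 0/0 ✓ · (0,2)B 0/1 ✗ · (0,4)A 2/4 ✓ · (0,5)A 1/3 ✗
Row 1: (1,3)A 3/6 ✓ · (1,4)B 1/7 ✗ · (1,5)B 1/5 ✗
Row 2: (2,1)B 1/4 ✗ · (2,2)B 2/6 ✗ · (2,3)A 3/7 ✓ · (2,4)A 3/7 ✓ · (2,5)A 1/4 ✗
Row 3: (3,0)A 2/3 ✓ · (3,1)A 3/6 ✓ · (3,2)A 3/8 ✓ · (3,3)B 4/7 ✓ · (3,4)B 2/6 ✗
Row 4: (4,1)A 4/6 ✓ · (4,2)B 2/6 ✗ · (4,3)B 4/6 ✓ · (4,5)A 1/3 ✗
Row 5: (5,0)B 2/3 ✓ · (5,2)A 2/6 ✗ · (5,4)B 1/4 ✗ · (5,5)A 1/2 ✓
Row 6: (6,0)B 2/2 ✓ · (6,1)B 3/4 ✓ · (6,2)B 1/3 ✗ · (6,3)A 1/3 ✗
Unsatisfied: (0,2), (0,5), (1,4), (1,5), (2,1), (2,2), (2,5), (3,4), (4,2), (4,5), (5,2), (5,4), (6,2), (6,3) — 14 in total.

14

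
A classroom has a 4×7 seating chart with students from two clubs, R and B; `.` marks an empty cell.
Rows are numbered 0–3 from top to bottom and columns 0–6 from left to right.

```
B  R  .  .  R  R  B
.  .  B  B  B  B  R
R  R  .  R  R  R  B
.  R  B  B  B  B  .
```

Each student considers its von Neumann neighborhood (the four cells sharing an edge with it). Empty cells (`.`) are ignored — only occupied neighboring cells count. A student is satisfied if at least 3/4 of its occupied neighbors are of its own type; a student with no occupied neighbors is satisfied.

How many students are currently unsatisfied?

18

(0,0)B 0/1 unhappy
(0,1)R 0/1 unhappy
(0,4)R 1/2 unhappy
(0,5)R 1/3 unhappy
(0,6)B 0/2 unhappy
(1,2)B 1/1 ok
(1,3)B 2/3 unhappy
(1,4)B 2/4 unhappy
(1,5)B 1/4 unhappy
(1,6)R 0/3 unhappy
(2,0)R 1/1 ok
(2,1)R 2/2 ok
(2,3)R 1/3 unhappy
(2,4)R 2/4 unhappy
(2,5)R 1/4 unhappy
(2,6)B 0/2 unhappy
(3,1)R 1/2 unhappy
(3,2)B 1/2 unhappy
(3,3)B 2/3 unhappy
(3,4)B 2/3 unhappy
(3,5)B 1/2 unhappy
Unsatisfied: (0,0), (0,1), (0,4), (0,5), (0,6), (1,3), (1,4), (1,5), (1,6), (2,3), (2,4), (2,5), (2,6), (3,1), (3,2), (3,3), (3,4), (3,5) — 18 in total.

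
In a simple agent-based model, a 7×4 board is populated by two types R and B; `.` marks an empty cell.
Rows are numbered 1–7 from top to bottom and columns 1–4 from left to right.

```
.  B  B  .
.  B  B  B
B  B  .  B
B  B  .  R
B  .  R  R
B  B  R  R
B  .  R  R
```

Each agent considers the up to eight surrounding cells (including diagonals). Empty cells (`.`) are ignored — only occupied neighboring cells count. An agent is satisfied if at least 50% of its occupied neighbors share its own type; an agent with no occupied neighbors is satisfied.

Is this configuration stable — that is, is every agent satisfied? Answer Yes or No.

Row 1: (1,2)B 3/3 satisfied · (1,3)B 4/4 satisfied
Row 2: (2,2)B 5/5 satisfied · (2,3)B 6/6 satisfied · (2,4)B 3/3 satisfied
Row 3: (3,1)B 4/4 satisfied · (3,2)B 5/5 satisfied · (3,4)B 2/3 satisfied
Row 4: (4,1)B 4/4 satisfied · (4,2)B 4/5 satisfied · (4,4)R 2/3 satisfied
Row 5: (5,1)B 4/4 satisfied · (5,3)R 4/6 satisfied · (5,4)R 4/4 satisfied
Row 6: (6,1)B 3/3 satisfied · (6,2)B 3/6 satisfied · (6,3)R 5/6 satisfied · (6,4)R 5/5 satisfied
Row 7: (7,1)B 2/2 satisfied · (7,3)R 3/4 satisfied · (7,4)R 3/3 satisfied
All meet the threshold, so the configuration is stable.

Yes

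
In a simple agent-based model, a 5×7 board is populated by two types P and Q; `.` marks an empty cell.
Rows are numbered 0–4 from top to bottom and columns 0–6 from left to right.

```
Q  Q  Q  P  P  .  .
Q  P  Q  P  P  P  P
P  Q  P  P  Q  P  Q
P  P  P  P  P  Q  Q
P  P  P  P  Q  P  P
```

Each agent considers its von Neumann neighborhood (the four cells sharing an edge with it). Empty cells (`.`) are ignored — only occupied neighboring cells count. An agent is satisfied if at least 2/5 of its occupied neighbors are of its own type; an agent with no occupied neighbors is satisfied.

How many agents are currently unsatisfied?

(0,0)Q 2/2 ok
(0,1)Q 2/3 ok
(0,2)Q 2/3 ok
(0,3)P 2/3 ok
(0,4)P 2/2 ok
(1,0)Q 1/3 unhappy
(1,1)P 0/4 unhappy
(1,2)Q 1/4 unhappy
(1,3)P 3/4 ok
(1,4)P 3/4 ok
(1,5)P 3/3 ok
(1,6)P 1/2 ok
(2,0)P 1/3 unhappy
(2,1)Q 0/4 unhappy
(2,2)P 2/4 ok
(2,3)P 3/4 ok
(2,4)Q 0/4 unhappy
(2,5)P 1/4 unhappy
(2,6)Q 1/3 unhappy
(3,0)P 3/3 ok
(3,1)P 3/4 ok
(3,2)P 4/4 ok
(3,3)P 4/4 ok
(3,4)P 1/4 unhappy
(3,5)Q 1/4 unhappy
(3,6)Q 2/3 ok
(4,0)P 2/2 ok
(4,1)P 3/3 ok
(4,2)P 3/3 ok
(4,3)P 2/3 ok
(4,4)Q 0/3 unhappy
(4,5)P 1/3 unhappy
(4,6)P 1/2 ok
Unsatisfied: (1,0), (1,1), (1,2), (2,0), (2,1), (2,4), (2,5), (2,6), (3,4), (3,5), (4,4), (4,5) — 12 in total.

12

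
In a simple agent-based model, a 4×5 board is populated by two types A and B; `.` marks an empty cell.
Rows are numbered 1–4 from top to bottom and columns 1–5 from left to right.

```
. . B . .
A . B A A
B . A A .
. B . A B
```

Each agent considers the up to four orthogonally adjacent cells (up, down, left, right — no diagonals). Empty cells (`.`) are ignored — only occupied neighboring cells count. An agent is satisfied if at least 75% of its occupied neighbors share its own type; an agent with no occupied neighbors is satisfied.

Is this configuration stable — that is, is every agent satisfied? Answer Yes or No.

No

(1,3)B 1/1 ✓
(2,1)A 0/1 ✗
(2,3)B 1/3 ✗
(2,4)A 2/3 ✗
(2,5)A 1/1 ✓
(3,1)B 0/1 ✗
(3,3)A 1/2 ✗
(3,4)A 3/3 ✓
(4,2)B 0/0 ✓
(4,4)A 1/2 ✗
(4,5)B 0/1 ✗
For instance (2,1) has only 0/1 same-type neighbors, below 3/4.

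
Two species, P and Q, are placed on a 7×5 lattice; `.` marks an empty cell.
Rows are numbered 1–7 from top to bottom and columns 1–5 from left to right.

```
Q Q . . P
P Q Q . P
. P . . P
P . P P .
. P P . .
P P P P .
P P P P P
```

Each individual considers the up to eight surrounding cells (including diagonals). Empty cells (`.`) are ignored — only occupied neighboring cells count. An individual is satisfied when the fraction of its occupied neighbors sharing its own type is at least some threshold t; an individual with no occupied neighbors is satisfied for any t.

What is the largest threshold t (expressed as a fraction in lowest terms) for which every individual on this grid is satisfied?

Row 1: (1,1)Q 2/3 · (1,2)Q 3/4 · (1,5)P 1/1
Row 2: (2,1)P 1/4 · (2,2)Q 3/5 · (2,3)Q 2/3 · (2,5)P 2/2
Row 3: (3,2)P 3/5 · (3,5)P 2/2
Row 4: (4,1)P 2/2 · (4,3)P 4/4 · (4,4)P 3/3
Row 5: (5,2)P 6/6 · (5,3)P 6/6
Row 6: (6,1)P 4/4 · (6,2)P 7/7 · (6,3)P 7/7 · (6,4)P 5/5
Row 7: (7,1)P 3/3 · (7,2)P 5/5 · (7,3)P 5/5 · (7,4)P 4/4 · (7,5)P 2/2
The smallest same-type fraction is 1/4 at (2,1), which reduces to 1/4. Any threshold above that leaves this individual unsatisfied.

1/4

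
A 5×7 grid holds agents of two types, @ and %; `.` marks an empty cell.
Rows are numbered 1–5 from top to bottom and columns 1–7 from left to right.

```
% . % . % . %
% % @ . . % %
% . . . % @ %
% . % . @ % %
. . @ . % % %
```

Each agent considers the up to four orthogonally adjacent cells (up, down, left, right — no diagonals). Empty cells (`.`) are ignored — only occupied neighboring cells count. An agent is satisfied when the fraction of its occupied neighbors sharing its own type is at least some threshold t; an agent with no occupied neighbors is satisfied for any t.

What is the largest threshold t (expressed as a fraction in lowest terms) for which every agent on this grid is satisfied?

Row 1: (1,1)% 1/1 · (1,3)% 0/1 · (1,5)% — no occupied neighbors · (1,7)% 1/1
Row 2: (2,1)% 3/3 · (2,2)% 1/2 · (2,3)@ 0/2 · (2,6)% 1/2 · (2,7)% 3/3
Row 3: (3,1)% 2/2 · (3,5)% 0/2 · (3,6)@ 0/4 · (3,7)% 2/3
Row 4: (4,1)% 1/1 · (4,3)% 0/1 · (4,5)@ 0/3 · (4,6)% 2/4 · (4,7)% 3/3
Row 5: (5,3)@ 0/1 · (5,5)% 1/2 · (5,6)% 3/3 · (5,7)% 2/2
The smallest same-type fraction is 0/1 at (1,3), which reduces to 0/1. Any threshold above that leaves this agent unsatisfied.

0/1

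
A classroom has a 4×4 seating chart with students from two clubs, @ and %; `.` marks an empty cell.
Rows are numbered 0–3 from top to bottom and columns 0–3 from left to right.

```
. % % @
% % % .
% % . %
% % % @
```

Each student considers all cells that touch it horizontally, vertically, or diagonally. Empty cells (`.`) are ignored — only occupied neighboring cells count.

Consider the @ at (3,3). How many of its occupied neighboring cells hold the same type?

Occupied neighbors of (3,3): (2,3)=%, (3,2)=%.
Same type (@): 0 of 2.

0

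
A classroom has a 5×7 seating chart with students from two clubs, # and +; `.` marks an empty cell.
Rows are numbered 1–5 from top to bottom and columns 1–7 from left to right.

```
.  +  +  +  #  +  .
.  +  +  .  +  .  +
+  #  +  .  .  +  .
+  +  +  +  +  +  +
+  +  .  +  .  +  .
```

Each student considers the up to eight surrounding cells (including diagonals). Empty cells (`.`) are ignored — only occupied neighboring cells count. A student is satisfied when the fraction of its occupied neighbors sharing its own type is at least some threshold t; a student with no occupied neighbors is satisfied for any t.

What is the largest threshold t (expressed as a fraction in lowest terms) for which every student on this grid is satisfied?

0/1

Row 1: (1,2)+ 3/3 · (1,3)+ 4/4 · (1,4)+ 3/4 · (1,5)# 0/3 · (1,6)+ 2/3
Row 2: (2,2)+ 5/6 · (2,3)+ 5/6 · (2,5)+ 3/4 · (2,7)+ 2/2
Row 3: (3,1)+ 3/4 · (3,2)# 0/7 · (3,3)+ 5/6 · (3,6)+ 5/5
Row 4: (4,1)+ 4/5 · (4,2)+ 6/7 · (4,3)+ 5/6 · (4,4)+ 4/4 · (4,5)+ 5/5 · (4,6)+ 4/4 · (4,7)+ 3/3
Row 5: (5,1)+ 3/3 · (5,2)+ 4/4 · (5,4)+ 3/3 · (5,6)+ 3/3
The smallest same-type fraction is 0/3 at (1,5), which reduces to 0/1. Any threshold above that leaves this student unsatisfied.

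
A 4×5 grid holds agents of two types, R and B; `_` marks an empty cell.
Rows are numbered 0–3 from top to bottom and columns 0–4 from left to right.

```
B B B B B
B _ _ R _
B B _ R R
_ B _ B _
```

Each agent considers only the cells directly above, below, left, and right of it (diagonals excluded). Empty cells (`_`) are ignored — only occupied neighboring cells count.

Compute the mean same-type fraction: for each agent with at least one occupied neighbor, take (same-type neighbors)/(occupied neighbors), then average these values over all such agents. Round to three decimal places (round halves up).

(0,0)B 2/2
(0,1)B 2/2
(0,2)B 2/2
(0,3)B 2/3
(0,4)B 1/1
(1,0)B 2/2
(1,3)R 1/2
(2,0)B 2/2
(2,1)B 2/2
(2,3)R 2/3
(2,4)R 1/1
(3,1)B 1/1
(3,3)B 0/1
Sum over 13 agents: 2/2 + 2/2 + 2/2 + 2/3 + 1/1 + 2/2 + 1/2 + 2/2 + 2/2 + 2/3 + 1/1 + 1/1 + 0/1 = 65/6; mean = 65/6 ÷ 13 = 5/6 = 0.833333… → 0.833.

0.833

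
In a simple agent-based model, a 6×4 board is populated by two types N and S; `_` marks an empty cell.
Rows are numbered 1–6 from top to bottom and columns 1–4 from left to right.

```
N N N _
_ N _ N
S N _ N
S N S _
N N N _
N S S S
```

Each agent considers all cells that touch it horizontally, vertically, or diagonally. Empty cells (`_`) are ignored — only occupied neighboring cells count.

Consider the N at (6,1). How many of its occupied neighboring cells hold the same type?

2

Occupied neighbors of (6,1): (5,1)=N, (5,2)=N, (6,2)=S.
Same type (N): 2 of 3.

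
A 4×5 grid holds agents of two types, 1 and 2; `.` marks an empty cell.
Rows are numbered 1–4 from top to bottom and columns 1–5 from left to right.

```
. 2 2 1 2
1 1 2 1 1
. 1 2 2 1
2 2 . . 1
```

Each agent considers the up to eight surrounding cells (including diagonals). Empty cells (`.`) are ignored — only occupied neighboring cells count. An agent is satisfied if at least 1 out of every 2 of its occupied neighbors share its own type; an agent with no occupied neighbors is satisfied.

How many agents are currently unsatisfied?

7

(1,2)2 2/4 ok
(1,3)2 2/5 unhappy
(1,4)1 2/5 unhappy
(1,5)2 0/3 unhappy
(2,1)1 2/3 ok
(2,2)1 2/6 unhappy
(2,3)2 4/8 ok
(2,4)1 3/8 unhappy
(2,5)1 3/5 ok
(3,2)1 2/6 unhappy
(3,3)2 3/6 ok
(3,4)2 2/6 unhappy
(3,5)1 3/4 ok
(4,1)2 1/2 ok
(4,2)2 2/3 ok
(4,5)1 1/2 ok
Unsatisfied: (1,3), (1,4), (1,5), (2,2), (2,4), (3,2), (3,4) — 7 in total.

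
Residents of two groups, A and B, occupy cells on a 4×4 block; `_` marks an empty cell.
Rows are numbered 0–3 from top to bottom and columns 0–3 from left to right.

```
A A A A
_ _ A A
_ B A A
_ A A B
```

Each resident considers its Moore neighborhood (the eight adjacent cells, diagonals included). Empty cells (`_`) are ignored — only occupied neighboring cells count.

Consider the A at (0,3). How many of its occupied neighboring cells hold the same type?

3

Occupied neighbors of (0,3): (0,2)=A, (1,2)=A, (1,3)=A.
Same type (A): 3 of 3.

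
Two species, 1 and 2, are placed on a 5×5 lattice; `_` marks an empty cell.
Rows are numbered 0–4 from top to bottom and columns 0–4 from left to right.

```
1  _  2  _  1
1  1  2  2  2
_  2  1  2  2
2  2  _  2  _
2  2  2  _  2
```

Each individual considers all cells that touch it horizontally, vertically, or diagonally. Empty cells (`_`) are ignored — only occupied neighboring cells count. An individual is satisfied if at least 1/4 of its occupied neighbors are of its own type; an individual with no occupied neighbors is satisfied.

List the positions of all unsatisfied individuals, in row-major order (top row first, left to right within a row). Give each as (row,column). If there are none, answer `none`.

(0,4), (2,2)

(0,0)1 2/2 ✓
(0,2)2 2/3 ✓
(0,4)1 0/2 ✗
(1,0)1 2/3 ✓
(1,1)1 3/6 ✓
(1,2)2 4/6 ✓
(1,3)2 5/7 ✓
(1,4)2 3/4 ✓
(2,1)2 3/6 ✓
(2,2)1 1/7 ✗
(2,3)2 5/6 ✓
(2,4)2 4/4 ✓
(3,0)2 4/4 ✓
(3,1)2 5/6 ✓
(3,3)2 4/5 ✓
(4,0)2 3/3 ✓
(4,1)2 4/4 ✓
(4,2)2 3/3 ✓
(4,4)2 1/1 ✓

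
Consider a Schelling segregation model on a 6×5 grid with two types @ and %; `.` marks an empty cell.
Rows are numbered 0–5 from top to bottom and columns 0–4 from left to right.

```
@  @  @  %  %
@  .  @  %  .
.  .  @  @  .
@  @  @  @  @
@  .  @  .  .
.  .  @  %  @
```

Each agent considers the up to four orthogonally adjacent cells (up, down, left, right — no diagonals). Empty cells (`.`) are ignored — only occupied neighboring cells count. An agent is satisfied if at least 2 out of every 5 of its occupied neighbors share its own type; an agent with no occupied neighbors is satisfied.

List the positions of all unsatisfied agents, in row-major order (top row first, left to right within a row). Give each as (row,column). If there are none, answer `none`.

(0,0)@ 2/2 satisfied
(0,1)@ 2/2 satisfied
(0,2)@ 2/3 satisfied
(0,3)% 2/3 satisfied
(0,4)% 1/1 satisfied
(1,0)@ 1/1 satisfied
(1,2)@ 2/3 satisfied
(1,3)% 1/3 not
(2,2)@ 3/3 satisfied
(2,3)@ 2/3 satisfied
(3,0)@ 2/2 satisfied
(3,1)@ 2/2 satisfied
(3,2)@ 4/4 satisfied
(3,3)@ 3/3 satisfied
(3,4)@ 1/1 satisfied
(4,0)@ 1/1 satisfied
(4,2)@ 2/2 satisfied
(5,2)@ 1/2 satisfied
(5,3)% 0/2 not
(5,4)@ 0/1 not

(1,3), (5,3), (5,4)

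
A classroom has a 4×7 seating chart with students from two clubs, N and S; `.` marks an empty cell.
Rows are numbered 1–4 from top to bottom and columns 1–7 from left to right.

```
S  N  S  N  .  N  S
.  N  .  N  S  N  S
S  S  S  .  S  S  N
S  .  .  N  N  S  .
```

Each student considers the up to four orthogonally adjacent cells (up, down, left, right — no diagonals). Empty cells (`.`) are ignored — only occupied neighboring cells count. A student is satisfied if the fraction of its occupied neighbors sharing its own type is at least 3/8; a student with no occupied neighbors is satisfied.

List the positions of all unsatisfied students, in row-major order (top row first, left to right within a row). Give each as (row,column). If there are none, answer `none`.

(1,1), (1,2), (1,3), (2,5), (2,6), (2,7), (3,7), (4,5)

Row 1: (1,1)S 0/1 not · (1,2)N 1/3 not · (1,3)S 0/2 not · (1,4)N 1/2 satisfied · (1,6)N 1/2 satisfied · (1,7)S 1/2 satisfied
Row 2: (2,2)N 1/2 satisfied · (2,4)N 1/2 satisfied · (2,5)S 1/3 not · (2,6)N 1/4 not · (2,7)S 1/3 not
Row 3: (3,1)S 2/2 satisfied · (3,2)S 2/3 satisfied · (3,3)S 1/1 satisfied · (3,5)S 2/3 satisfied · (3,6)S 2/4 satisfied · (3,7)N 0/2 not
Row 4: (4,1)S 1/1 satisfied · (4,4)N 1/1 satisfied · (4,5)N 1/3 not · (4,6)S 1/2 satisfied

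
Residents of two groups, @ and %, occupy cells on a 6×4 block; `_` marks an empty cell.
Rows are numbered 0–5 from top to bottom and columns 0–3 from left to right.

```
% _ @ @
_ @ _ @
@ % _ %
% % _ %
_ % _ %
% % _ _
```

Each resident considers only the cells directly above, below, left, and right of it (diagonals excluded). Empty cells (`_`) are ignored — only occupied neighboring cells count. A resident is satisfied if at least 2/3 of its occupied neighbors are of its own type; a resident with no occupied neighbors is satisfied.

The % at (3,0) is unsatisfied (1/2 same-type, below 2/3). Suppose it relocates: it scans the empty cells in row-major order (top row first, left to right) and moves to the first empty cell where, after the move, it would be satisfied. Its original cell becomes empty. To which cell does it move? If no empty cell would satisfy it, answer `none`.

(2,2)

Vacating (3,0). Empty cells in order:
  (0,1): 1/3 same-type → still unsatisfied.
  (1,0): 1/3 same-type → still unsatisfied.
  (1,2): 0/3 same-type → still unsatisfied.
  (2,2): 2/2 same-type → satisfied — stop here.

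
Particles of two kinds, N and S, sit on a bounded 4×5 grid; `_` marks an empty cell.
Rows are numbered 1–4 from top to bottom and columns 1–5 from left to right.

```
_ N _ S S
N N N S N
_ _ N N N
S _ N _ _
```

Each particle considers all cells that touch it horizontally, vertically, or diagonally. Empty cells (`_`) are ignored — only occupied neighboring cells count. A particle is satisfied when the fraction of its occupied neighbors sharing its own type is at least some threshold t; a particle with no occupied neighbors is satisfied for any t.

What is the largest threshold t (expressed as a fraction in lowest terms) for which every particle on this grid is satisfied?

Row 1: (1,2)N 3/3 · (1,4)S 2/4 · (1,5)S 2/3
Row 2: (2,1)N 2/2 · (2,2)N 4/4 · (2,3)N 4/6 · (2,4)S 2/7 · (2,5)N 2/5
Row 3: (3,3)N 4/5 · (3,4)N 5/6 · (3,5)N 2/3
Row 4: (4,1)S — no occupied neighbors · (4,3)N 2/2
The smallest same-type fraction is 2/7 at (2,4), which reduces to 2/7. Any threshold above that leaves this particle unsatisfied.

2/7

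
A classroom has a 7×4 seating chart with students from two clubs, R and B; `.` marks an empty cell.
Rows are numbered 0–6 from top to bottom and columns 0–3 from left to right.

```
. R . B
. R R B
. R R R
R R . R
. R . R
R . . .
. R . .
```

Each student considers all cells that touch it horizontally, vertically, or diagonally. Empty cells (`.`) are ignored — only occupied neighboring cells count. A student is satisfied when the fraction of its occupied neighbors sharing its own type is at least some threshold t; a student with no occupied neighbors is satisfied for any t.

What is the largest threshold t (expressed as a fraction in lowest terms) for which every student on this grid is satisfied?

(0,1)R 2/2
(0,3)B 1/2
(1,1)R 4/4
(1,2)R 5/7
(1,3)B 1/4
(2,1)R 5/5
(2,2)R 6/7
(2,3)R 3/4
(3,0)R 3/3
(3,1)R 4/4
(3,3)R 3/3
(4,1)R 3/3
(4,3)R 1/1
(5,0)R 2/2
(6,1)R 1/1
The smallest same-type fraction is 1/4 at (1,3), which reduces to 1/4. Any threshold above that leaves this student unsatisfied.

1/4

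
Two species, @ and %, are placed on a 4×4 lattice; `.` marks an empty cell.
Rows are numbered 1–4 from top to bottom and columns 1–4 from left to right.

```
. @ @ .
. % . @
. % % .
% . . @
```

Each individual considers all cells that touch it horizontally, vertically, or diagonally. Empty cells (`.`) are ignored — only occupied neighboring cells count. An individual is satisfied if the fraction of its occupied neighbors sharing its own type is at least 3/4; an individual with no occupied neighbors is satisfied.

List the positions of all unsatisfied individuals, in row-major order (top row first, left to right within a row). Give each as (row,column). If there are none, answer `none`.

Row 1: (1,2)@ 1/2 ✗ · (1,3)@ 2/3 ✗
Row 2: (2,2)% 2/4 ✗ · (2,4)@ 1/2 ✗
Row 3: (3,2)% 3/3 ✓ · (3,3)% 2/4 ✗
Row 4: (4,1)% 1/1 ✓ · (4,4)@ 0/1 ✗

(1,2), (1,3), (2,2), (2,4), (3,3), (4,4)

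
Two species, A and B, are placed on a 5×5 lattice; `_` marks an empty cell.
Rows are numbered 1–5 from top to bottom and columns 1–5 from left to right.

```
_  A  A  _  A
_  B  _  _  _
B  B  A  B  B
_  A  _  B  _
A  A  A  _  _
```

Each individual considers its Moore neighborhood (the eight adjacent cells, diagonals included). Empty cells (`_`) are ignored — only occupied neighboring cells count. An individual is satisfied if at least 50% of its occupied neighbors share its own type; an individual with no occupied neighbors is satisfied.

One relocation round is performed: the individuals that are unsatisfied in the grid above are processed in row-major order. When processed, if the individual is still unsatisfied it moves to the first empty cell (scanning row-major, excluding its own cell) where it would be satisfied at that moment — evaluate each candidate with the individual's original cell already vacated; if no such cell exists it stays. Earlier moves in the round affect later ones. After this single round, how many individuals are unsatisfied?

0

Initially unsatisfied (in order): (2,2), (3,3).
  (2,2) → (2,1).
  (3,3) → (1,1).
Resulting grid:
A A A _ A
B _ _ _ _
B B _ B B
_ A _ B _
A A A _ _
All satisfied now.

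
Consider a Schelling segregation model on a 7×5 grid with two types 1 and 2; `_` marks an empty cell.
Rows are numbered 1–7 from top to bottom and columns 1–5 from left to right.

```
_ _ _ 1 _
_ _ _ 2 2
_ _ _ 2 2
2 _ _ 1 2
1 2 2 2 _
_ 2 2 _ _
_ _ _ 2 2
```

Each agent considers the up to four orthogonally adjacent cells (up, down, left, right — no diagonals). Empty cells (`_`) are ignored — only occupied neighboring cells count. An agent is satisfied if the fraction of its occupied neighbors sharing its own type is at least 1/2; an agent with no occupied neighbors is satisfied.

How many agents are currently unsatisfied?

Row 1: (1,4)1 0/1 not
Row 2: (2,4)2 2/3 satisfied · (2,5)2 2/2 satisfied
Row 3: (3,4)2 2/3 satisfied · (3,5)2 3/3 satisfied
Row 4: (4,1)2 0/1 not · (4,4)1 0/3 not · (4,5)2 1/2 satisfied
Row 5: (5,1)1 0/2 not · (5,2)2 2/3 satisfied · (5,3)2 3/3 satisfied · (5,4)2 1/2 satisfied
Row 6: (6,2)2 2/2 satisfied · (6,3)2 2/2 satisfied
Row 7: (7,4)2 1/1 satisfied · (7,5)2 1/1 satisfied
Unsatisfied: (1,4), (4,1), (4,4), (5,1) — 4 in total.

4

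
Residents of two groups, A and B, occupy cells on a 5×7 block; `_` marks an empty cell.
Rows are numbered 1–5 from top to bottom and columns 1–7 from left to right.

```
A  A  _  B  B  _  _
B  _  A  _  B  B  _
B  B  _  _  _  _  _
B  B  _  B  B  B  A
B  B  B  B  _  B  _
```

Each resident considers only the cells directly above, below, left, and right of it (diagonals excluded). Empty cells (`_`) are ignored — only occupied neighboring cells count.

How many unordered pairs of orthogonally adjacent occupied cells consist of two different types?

2

Scan each occupied cell's neighbors to the right and below so each pair is counted once.
Row 1: A(1,1)–A(1,2)= A(1,1)–B(2,1)≠ B(1,4)–B(1,5)= B(1,5)–B(2,5)=  → 1/4 unlike.
Row 2: B(2,1)–B(3,1)= B(2,5)–B(2,6)=  → 0/2 unlike.
Row 3: B(3,1)–B(3,2)= B(3,1)–B(4,1)= B(3,2)–B(4,2)=  → 0/3 unlike.
Row 4: B(4,1)–B(4,2)= B(4,1)–B(5,1)= B(4,2)–B(5,2)= B(4,4)–B(4,5)= B(4,4)–B(5,4)= B(4,5)–B(4,6)= B(4,6)–A(4,7)≠ B(4,6)–B(5,6)=  → 1/8 unlike.
Row 5: B(5,1)–B(5,2)= B(5,2)–B(5,3)= B(5,3)–B(5,4)=  → 0/3 unlike.
Total adjacent occupied pairs: 20; unlike-type pairs: 2.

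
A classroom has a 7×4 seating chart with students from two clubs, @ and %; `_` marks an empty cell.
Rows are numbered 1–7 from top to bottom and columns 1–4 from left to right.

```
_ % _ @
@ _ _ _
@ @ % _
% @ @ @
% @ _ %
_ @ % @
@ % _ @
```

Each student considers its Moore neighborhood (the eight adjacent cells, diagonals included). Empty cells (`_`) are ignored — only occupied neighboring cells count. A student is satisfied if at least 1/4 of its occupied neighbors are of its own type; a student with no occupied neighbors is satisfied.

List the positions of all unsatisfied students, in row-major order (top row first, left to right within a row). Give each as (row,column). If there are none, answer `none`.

(1,2), (3,3), (4,1)

Row 1: (1,2)% 0/1 not · (1,4)@ 0/0 satisfied
Row 2: (2,1)@ 2/3 satisfied
Row 3: (3,1)@ 3/4 satisfied · (3,2)@ 4/6 satisfied · (3,3)% 0/4 not
Row 4: (4,1)% 1/5 not · (4,2)@ 4/7 satisfied · (4,3)@ 4/6 satisfied · (4,4)@ 1/3 satisfied
Row 5: (5,1)% 1/4 satisfied · (5,2)@ 3/6 satisfied · (5,4)% 1/4 satisfied
Row 6: (6,2)@ 2/5 satisfied · (6,3)% 2/6 satisfied · (6,4)@ 1/3 satisfied
Row 7: (7,1)@ 1/2 satisfied · (7,2)% 1/3 satisfied · (7,4)@ 1/2 satisfied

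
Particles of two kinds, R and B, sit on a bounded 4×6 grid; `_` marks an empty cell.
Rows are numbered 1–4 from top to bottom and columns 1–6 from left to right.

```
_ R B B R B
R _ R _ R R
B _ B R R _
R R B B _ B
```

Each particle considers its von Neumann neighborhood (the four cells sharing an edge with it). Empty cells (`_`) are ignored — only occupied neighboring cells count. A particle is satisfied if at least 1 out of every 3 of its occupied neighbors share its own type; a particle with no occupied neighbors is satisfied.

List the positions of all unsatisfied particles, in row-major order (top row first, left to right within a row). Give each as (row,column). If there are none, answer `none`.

(1,2), (1,6), (2,1), (2,3), (3,1)

(1,2)R 0/1 ✗
(1,3)B 1/3 ✓
(1,4)B 1/2 ✓
(1,5)R 1/3 ✓
(1,6)B 0/2 ✗
(2,1)R 0/1 ✗
(2,3)R 0/2 ✗
(2,5)R 3/3 ✓
(2,6)R 1/2 ✓
(3,1)B 0/2 ✗
(3,3)B 1/3 ✓
(3,4)R 1/3 ✓
(3,5)R 2/2 ✓
(4,1)R 1/2 ✓
(4,2)R 1/2 ✓
(4,3)B 2/3 ✓
(4,4)B 1/2 ✓
(4,6)B 0/0 ✓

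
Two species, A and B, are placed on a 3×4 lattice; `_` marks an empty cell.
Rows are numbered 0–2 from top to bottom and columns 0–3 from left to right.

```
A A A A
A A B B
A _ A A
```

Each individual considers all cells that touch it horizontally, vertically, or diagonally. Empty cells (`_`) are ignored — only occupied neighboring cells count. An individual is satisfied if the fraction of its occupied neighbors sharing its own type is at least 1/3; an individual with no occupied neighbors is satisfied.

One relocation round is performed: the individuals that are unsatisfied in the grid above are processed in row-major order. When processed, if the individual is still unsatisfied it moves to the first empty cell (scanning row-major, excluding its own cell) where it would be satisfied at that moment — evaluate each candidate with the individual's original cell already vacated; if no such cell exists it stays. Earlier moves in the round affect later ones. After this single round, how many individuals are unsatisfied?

Initially unsatisfied (in order): (1,2), (1,3).
  (1,2): no empty cell satisfies it; stays.
  (1,3): no empty cell satisfies it; stays.
Resulting grid:
A A A A
A A B B
A _ A A
Unsatisfied now: (1,2), (1,3).

2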